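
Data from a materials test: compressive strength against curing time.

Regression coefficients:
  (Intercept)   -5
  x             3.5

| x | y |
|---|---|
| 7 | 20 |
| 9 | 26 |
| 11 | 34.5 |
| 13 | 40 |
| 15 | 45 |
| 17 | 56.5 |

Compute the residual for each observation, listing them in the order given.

x=7: ŷ = -5 + 3.5·7 = 19.5; r = 20 − 19.5 = 0.5
x=9: ŷ = -5 + 3.5·9 = 26.5; r = 26 − 26.5 = -0.5
x=11: ŷ = -5 + 3.5·11 = 33.5; r = 34.5 − 33.5 = 1
x=13: ŷ = -5 + 3.5·13 = 40.5; r = 40 − 40.5 = -0.5
x=15: ŷ = -5 + 3.5·15 = 47.5; r = 45 − 47.5 = -2.5
x=17: ŷ = -5 + 3.5·17 = 54.5; r = 56.5 − 54.5 = 2

0.5, -0.5, 1, -0.5, -2.5, 2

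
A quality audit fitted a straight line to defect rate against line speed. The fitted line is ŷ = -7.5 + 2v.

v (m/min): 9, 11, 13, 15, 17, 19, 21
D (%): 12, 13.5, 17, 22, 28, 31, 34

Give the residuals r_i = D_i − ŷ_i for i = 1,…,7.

v=9: ŷ = -7.5 + 2·9 = 10.5; r = 12 − 10.5 = 1.5
v=11: ŷ = -7.5 + 2·11 = 14.5; r = 13.5 − 14.5 = -1
v=13: ŷ = -7.5 + 2·13 = 18.5; r = 17 − 18.5 = -1.5
v=15: ŷ = -7.5 + 2·15 = 22.5; r = 22 − 22.5 = -0.5
v=17: ŷ = -7.5 + 2·17 = 26.5; r = 28 − 26.5 = 1.5
v=19: ŷ = -7.5 + 2·19 = 30.5; r = 31 − 30.5 = 0.5
v=21: ŷ = -7.5 + 2·21 = 34.5; r = 34 − 34.5 = -0.5

1.5, -1, -1.5, -0.5, 1.5, 0.5, -0.5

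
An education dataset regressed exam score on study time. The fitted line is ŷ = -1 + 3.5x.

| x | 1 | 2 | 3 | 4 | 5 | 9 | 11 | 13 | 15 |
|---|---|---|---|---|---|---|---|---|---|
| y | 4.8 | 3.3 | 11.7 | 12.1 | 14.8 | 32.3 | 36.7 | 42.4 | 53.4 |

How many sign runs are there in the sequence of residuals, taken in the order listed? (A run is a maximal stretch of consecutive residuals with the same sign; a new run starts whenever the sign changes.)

x=1: ŷ = -1 + 3.5·1 = 2.5; r = 4.8 − 2.5 = 2.3
x=2: ŷ = -1 + 3.5·2 = 6; r = 3.3 − 6 = -2.7
x=3: ŷ = -1 + 3.5·3 = 9.5; r = 11.7 − 9.5 = 2.2
x=4: ŷ = -1 + 3.5·4 = 13; r = 12.1 − 13 = -0.9
x=5: ŷ = -1 + 3.5·5 = 16.5; r = 14.8 − 16.5 = -1.7
x=9: ŷ = -1 + 3.5·9 = 30.5; r = 32.3 − 30.5 = 1.8
x=11: ŷ = -1 + 3.5·11 = 37.5; r = 36.7 − 37.5 = -0.8
x=13: ŷ = -1 + 3.5·13 = 44.5; r = 42.4 − 44.5 = -2.1
x=15: ŷ = -1 + 3.5·15 = 51.5; r = 53.4 − 51.5 = 1.9
Signs: + − + − − + − − +
Runs: +×1, −×1, +×1, −×2, +×1, −×2, +×1 → 7

7 runs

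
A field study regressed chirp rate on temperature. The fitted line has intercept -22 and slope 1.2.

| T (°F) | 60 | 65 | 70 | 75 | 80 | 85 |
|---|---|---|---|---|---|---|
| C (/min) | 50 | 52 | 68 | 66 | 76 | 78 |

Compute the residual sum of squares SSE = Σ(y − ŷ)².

T=60: ŷ = -22 + 1.2·60 = 50; e = 50 − 50 = 0
T=65: ŷ = -22 + 1.2·65 = 56; e = 52 − 56 = -4
T=70: ŷ = -22 + 1.2·70 = 62; e = 68 − 62 = 6
T=75: ŷ = -22 + 1.2·75 = 68; e = 66 − 68 = -2
T=80: ŷ = -22 + 1.2·80 = 74; e = 76 − 74 = 2
T=85: ŷ = -22 + 1.2·85 = 80; e = 78 − 80 = -2
SSE = 0 + 16 + 36 + 4 + 4 + 4 = 64

SSE = 64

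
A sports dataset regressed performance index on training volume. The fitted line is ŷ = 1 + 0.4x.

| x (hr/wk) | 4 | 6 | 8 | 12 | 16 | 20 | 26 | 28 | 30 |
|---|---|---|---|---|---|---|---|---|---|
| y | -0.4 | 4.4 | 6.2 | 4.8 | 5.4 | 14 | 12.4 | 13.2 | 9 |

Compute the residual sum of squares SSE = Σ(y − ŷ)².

x=4: ŷ = 1 + 0.4·4 = 2.6; e = -0.4 − 2.6 = -3
x=6: ŷ = 1 + 0.4·6 = 3.4; e = 4.4 − 3.4 = 1
x=8: ŷ = 1 + 0.4·8 = 4.2; e = 6.2 − 4.2 = 2
x=12: ŷ = 1 + 0.4·12 = 5.8; e = 4.8 − 5.8 = -1
x=16: ŷ = 1 + 0.4·16 = 7.4; e = 5.4 − 7.4 = -2
x=20: ŷ = 1 + 0.4·20 = 9; e = 14 − 9 = 5
x=26: ŷ = 1 + 0.4·26 = 11.4; e = 12.4 − 11.4 = 1
x=28: ŷ = 1 + 0.4·28 = 12.2; e = 13.2 − 12.2 = 1
x=30: ŷ = 1 + 0.4·30 = 13; e = 9 − 13 = -4
SSE = 9 + 1 + 4 + 1 + 4 + 25 + 1 + 1 + 16 = 62

SSE = 62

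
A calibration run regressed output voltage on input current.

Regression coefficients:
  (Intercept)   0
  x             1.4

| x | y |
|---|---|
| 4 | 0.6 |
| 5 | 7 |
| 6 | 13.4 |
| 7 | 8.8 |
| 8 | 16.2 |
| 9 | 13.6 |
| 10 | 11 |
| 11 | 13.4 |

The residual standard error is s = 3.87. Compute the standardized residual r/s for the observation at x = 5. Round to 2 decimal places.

0.00

ŷ = 1.4·5 = 7
r = 7 − 7 = 0
r/s = 0 / 3.87 = 0.00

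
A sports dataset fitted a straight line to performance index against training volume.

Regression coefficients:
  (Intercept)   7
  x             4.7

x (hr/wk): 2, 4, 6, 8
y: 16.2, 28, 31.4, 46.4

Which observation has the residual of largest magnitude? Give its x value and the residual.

x=2: ŷ = 7 + 4.7·2 = 16.4; e = 16.2 − 16.4 = -0.2
x=4: ŷ = 7 + 4.7·4 = 25.8; e = 28 − 25.8 = 2.2
x=6: ŷ = 7 + 4.7·6 = 35.2; e = 31.4 − 35.2 = -3.8
x=8: ŷ = 7 + 4.7·8 = 44.6; e = 46.4 − 44.6 = 1.8
Largest |e| is 3.8 at x = 6, residual -3.8.

x = 6, e = -3.8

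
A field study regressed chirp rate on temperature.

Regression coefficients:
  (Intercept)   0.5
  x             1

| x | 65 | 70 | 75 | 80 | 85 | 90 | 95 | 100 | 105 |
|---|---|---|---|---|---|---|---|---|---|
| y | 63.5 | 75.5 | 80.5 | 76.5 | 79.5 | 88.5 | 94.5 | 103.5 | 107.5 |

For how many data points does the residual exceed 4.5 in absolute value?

3

x=65: ŷ = 0.5 + 65 = 65.5; e = 63.5 − 65.5 = -2
x=70: ŷ = 0.5 + 70 = 70.5; e = 75.5 − 70.5 = 5
x=75: ŷ = 0.5 + 75 = 75.5; e = 80.5 − 75.5 = 5
x=80: ŷ = 0.5 + 80 = 80.5; e = 76.5 − 80.5 = -4
x=85: ŷ = 0.5 + 85 = 85.5; e = 79.5 − 85.5 = -6
x=90: ŷ = 0.5 + 90 = 90.5; e = 88.5 − 90.5 = -2
x=95: ŷ = 0.5 + 95 = 95.5; e = 94.5 − 95.5 = -1
x=100: ŷ = 0.5 + 100 = 100.5; e = 103.5 − 100.5 = 3
x=105: ŷ = 0.5 + 105 = 105.5; e = 107.5 − 105.5 = 2
|e| > 4.5: x=70 (|e|=5), x=75 (|e|=5), x=85 (|e|=6) → 3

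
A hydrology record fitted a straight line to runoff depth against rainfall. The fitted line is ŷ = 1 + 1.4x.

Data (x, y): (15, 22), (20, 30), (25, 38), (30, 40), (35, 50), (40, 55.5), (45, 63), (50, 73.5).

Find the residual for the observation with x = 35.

e = 0

ŷ = 1 + 1.4·35 = 50
e = 50 − 50 = 0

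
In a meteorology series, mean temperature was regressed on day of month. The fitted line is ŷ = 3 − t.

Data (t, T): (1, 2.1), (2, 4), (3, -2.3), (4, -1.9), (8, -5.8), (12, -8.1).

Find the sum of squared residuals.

SSE = 16.56

t=1: ŷ = 3 − 1 = 2; e = 2.1 − 2 = 0.1
t=2: ŷ = 3 − 2 = 1; e = 4 − 1 = 3
t=3: ŷ = 3 − 3 = 0; e = -2.3 − 0 = -2.3
t=4: ŷ = 3 − 4 = -1; e = -1.9 − (-1) = -0.9
t=8: ŷ = 3 − 8 = -5; e = -5.8 − (-5) = -0.8
t=12: ŷ = 3 − 12 = -9; e = -8.1 − (-9) = 0.9
SSE = 0.01 + 9 + 5.29 + 0.81 + 0.64 + 0.81 = 16.56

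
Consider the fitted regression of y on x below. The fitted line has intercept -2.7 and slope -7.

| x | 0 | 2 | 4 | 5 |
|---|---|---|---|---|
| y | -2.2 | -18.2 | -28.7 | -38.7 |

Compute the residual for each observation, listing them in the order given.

x=0: ŷ = -2.7 − 7·0 = -2.7; e = -2.2 − (-2.7) = 0.5
x=2: ŷ = -2.7 − 7·2 = -16.7; e = -18.2 − (-16.7) = -1.5
x=4: ŷ = -2.7 − 7·4 = -30.7; e = -28.7 − (-30.7) = 2
x=5: ŷ = -2.7 − 7·5 = -37.7; e = -38.7 − (-37.7) = -1

0.5, -1.5, 2, -1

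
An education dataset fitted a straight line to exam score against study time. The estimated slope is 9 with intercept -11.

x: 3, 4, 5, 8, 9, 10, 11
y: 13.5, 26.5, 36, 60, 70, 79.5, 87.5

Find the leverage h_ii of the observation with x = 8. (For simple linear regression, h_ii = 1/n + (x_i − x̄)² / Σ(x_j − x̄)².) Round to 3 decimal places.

h = 0.155

x̄ = (3 + 4 + 5 + 8 + 9 + 10 + 11)/7 = 7.14286
Σ(x − x̄)² = 17.1633 + 9.87755 + 4.59184 + 0.734694 + 3.44898 + 8.16327 + 14.8776 = 58.8571
h = 1/7 + (0.857143)²/58.8571 = 0.142857 + 0.0124827 = 0.155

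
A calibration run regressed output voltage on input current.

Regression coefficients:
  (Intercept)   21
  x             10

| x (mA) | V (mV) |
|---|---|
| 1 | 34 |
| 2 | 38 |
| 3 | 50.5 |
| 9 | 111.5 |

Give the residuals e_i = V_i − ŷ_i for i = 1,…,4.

x=1: ŷ = 21 + 10·1 = 31; e = 34 − 31 = 3
x=2: ŷ = 21 + 10·2 = 41; e = 38 − 41 = -3
x=3: ŷ = 21 + 10·3 = 51; e = 50.5 − 51 = -0.5
x=9: ŷ = 21 + 10·9 = 111; e = 111.5 − 111 = 0.5

3, -3, -0.5, 0.5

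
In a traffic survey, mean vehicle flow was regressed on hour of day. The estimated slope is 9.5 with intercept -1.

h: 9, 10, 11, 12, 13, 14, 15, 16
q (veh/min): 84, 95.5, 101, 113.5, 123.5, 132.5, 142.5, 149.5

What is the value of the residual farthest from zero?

e = -2.5

h=9: ŷ = -1 + 9.5·9 = 84.5; e = 84 − 84.5 = -0.5
h=10: ŷ = -1 + 9.5·10 = 94; e = 95.5 − 94 = 1.5
h=11: ŷ = -1 + 9.5·11 = 103.5; e = 101 − 103.5 = -2.5
h=12: ŷ = -1 + 9.5·12 = 113; e = 113.5 − 113 = 0.5
h=13: ŷ = -1 + 9.5·13 = 122.5; e = 123.5 − 122.5 = 1
h=14: ŷ = -1 + 9.5·14 = 132; e = 132.5 − 132 = 0.5
h=15: ŷ = -1 + 9.5·15 = 141.5; e = 142.5 − 141.5 = 1
h=16: ŷ = -1 + 9.5·16 = 151; e = 149.5 − 151 = -1.5
Largest |e| is 2.5 at h = 11, residual -2.5.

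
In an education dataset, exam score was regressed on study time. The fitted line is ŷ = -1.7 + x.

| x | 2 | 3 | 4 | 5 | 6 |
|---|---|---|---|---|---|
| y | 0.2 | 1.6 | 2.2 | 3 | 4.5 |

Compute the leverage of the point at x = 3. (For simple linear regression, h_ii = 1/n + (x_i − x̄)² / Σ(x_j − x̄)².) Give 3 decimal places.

h = 0.300

x̄ = (2 + 3 + 4 + 5 + 6)/5 = 4
Σ(x − x̄)² = 4 + 1 + 0 + 1 + 4 = 10
h = 1/5 + (-1)²/10 = 0.2 + 0.1 = 0.300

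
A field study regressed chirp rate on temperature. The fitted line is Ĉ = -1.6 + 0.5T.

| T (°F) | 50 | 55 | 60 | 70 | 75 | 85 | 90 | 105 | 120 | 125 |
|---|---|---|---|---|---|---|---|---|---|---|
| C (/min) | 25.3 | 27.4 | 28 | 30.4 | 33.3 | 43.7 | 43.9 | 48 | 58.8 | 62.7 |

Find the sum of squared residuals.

SSE = 41.68

T=50: Ĉ = -1.6 + 0.5·50 = 23.4; r = 25.3 − 23.4 = 1.9
T=55: Ĉ = -1.6 + 0.5·55 = 25.9; r = 27.4 − 25.9 = 1.5
T=60: Ĉ = -1.6 + 0.5·60 = 28.4; r = 28 − 28.4 = -0.4
T=70: Ĉ = -1.6 + 0.5·70 = 33.4; r = 30.4 − 33.4 = -3
T=75: Ĉ = -1.6 + 0.5·75 = 35.9; r = 33.3 − 35.9 = -2.6
T=85: Ĉ = -1.6 + 0.5·85 = 40.9; r = 43.7 − 40.9 = 2.8
T=90: Ĉ = -1.6 + 0.5·90 = 43.4; r = 43.9 − 43.4 = 0.5
T=105: Ĉ = -1.6 + 0.5·105 = 50.9; r = 48 − 50.9 = -2.9
T=120: Ĉ = -1.6 + 0.5·120 = 58.4; r = 58.8 − 58.4 = 0.4
T=125: Ĉ = -1.6 + 0.5·125 = 60.9; r = 62.7 − 60.9 = 1.8
SSE = 3.61 + 2.25 + 0.16 + 9 + 6.76 + 7.84 + 0.25 + 8.41 + 0.16 + 3.24 = 41.68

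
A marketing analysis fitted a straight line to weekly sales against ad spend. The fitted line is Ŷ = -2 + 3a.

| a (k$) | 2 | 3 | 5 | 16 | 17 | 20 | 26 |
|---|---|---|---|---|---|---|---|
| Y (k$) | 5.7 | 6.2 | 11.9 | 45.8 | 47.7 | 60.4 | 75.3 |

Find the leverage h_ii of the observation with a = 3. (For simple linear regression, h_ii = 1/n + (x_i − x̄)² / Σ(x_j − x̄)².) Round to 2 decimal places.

h = 0.32

ā = (2 + 3 + 5 + 16 + 17 + 20 + 26)/7 = 12.7143
Σ(a − ā)² = 114.796 + 94.3673 + 59.5102 + 10.7959 + 18.3673 + 53.0816 + 176.51 = 527.429
h = 1/7 + (-9.71429)²/527.429 = 0.142857 + 0.17892 = 0.32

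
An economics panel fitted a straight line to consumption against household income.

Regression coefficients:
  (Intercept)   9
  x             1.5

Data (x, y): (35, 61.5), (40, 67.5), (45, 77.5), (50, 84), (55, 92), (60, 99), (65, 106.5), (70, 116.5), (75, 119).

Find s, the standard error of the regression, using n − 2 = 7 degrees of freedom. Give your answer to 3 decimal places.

x=35: ŷ = 9 + 1.5·35 = 61.5; r = 61.5 − 61.5 = 0
x=40: ŷ = 9 + 1.5·40 = 69; r = 67.5 − 69 = -1.5
x=45: ŷ = 9 + 1.5·45 = 76.5; r = 77.5 − 76.5 = 1
x=50: ŷ = 9 + 1.5·50 = 84; r = 84 − 84 = 0
x=55: ŷ = 9 + 1.5·55 = 91.5; r = 92 − 91.5 = 0.5
x=60: ŷ = 9 + 1.5·60 = 99; r = 99 − 99 = 0
x=65: ŷ = 9 + 1.5·65 = 106.5; r = 106.5 − 106.5 = 0
x=70: ŷ = 9 + 1.5·70 = 114; r = 116.5 − 114 = 2.5
x=75: ŷ = 9 + 1.5·75 = 121.5; r = 119 − 121.5 = -2.5
SSE = 0 + 2.25 + 1 + 0 + 0.25 + 0 + 0 + 6.25 + 6.25 = 16
s = √(16/7) = √2.28571 ≈ 1.512

s = 1.512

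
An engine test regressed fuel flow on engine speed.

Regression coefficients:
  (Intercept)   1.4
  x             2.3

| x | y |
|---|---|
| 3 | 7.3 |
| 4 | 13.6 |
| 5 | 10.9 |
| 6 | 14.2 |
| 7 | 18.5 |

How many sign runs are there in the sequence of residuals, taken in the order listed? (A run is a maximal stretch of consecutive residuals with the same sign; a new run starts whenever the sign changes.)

4 runs

x=3: ŷ = 1.4 + 2.3·3 = 8.3; r = 7.3 − 8.3 = -1
x=4: ŷ = 1.4 + 2.3·4 = 10.6; r = 13.6 − 10.6 = 3
x=5: ŷ = 1.4 + 2.3·5 = 12.9; r = 10.9 − 12.9 = -2
x=6: ŷ = 1.4 + 2.3·6 = 15.2; r = 14.2 − 15.2 = -1
x=7: ŷ = 1.4 + 2.3·7 = 17.5; r = 18.5 − 17.5 = 1
Signs: − + − − +
Runs: −×1, +×1, −×2, +×1 → 4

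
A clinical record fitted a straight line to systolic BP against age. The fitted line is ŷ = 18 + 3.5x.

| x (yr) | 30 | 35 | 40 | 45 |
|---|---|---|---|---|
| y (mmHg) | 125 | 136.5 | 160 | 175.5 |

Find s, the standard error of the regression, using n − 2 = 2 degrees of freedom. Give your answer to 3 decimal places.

x=30: ŷ = 18 + 3.5·30 = 123; r = 125 − 123 = 2
x=35: ŷ = 18 + 3.5·35 = 140.5; r = 136.5 − 140.5 = -4
x=40: ŷ = 18 + 3.5·40 = 158; r = 160 − 158 = 2
x=45: ŷ = 18 + 3.5·45 = 175.5; r = 175.5 − 175.5 = 0
SSE = 4 + 16 + 4 + 0 = 24
s = √(24/2) = √12 ≈ 3.464

s = 3.464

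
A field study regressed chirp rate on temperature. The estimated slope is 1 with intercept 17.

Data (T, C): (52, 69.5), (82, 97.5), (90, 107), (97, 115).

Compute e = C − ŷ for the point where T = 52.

e = 0.5

ŷ = 17 + 52 = 69
e = 69.5 − 69 = 0.5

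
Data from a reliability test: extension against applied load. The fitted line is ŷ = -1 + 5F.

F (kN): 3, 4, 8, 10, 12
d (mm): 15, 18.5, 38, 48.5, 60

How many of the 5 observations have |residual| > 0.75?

3

F=3: ŷ = -1 + 5·3 = 14; e = 15 − 14 = 1
F=4: ŷ = -1 + 5·4 = 19; e = 18.5 − 19 = -0.5
F=8: ŷ = -1 + 5·8 = 39; e = 38 − 39 = -1
F=10: ŷ = -1 + 5·10 = 49; e = 48.5 − 49 = -0.5
F=12: ŷ = -1 + 5·12 = 59; e = 60 − 59 = 1
|e| > 0.75: F=3 (|e|=1), F=8 (|e|=1), F=12 (|e|=1) → 3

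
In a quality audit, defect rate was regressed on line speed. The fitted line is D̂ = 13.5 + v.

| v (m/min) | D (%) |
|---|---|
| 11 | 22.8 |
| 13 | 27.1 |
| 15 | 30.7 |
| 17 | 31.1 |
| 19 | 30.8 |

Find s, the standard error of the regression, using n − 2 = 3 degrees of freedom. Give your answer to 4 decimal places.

v=11: D̂ = 13.5 + 11 = 24.5; r = 22.8 − 24.5 = -1.7
v=13: D̂ = 13.5 + 13 = 26.5; r = 27.1 − 26.5 = 0.6
v=15: D̂ = 13.5 + 15 = 28.5; r = 30.7 − 28.5 = 2.2
v=17: D̂ = 13.5 + 17 = 30.5; r = 31.1 − 30.5 = 0.6
v=19: D̂ = 13.5 + 19 = 32.5; r = 30.8 − 32.5 = -1.7
SSE = 2.89 + 0.36 + 4.84 + 0.36 + 2.89 = 11.34
s = √(11.34/3) = √3.78 ≈ 1.9442

s = 1.9442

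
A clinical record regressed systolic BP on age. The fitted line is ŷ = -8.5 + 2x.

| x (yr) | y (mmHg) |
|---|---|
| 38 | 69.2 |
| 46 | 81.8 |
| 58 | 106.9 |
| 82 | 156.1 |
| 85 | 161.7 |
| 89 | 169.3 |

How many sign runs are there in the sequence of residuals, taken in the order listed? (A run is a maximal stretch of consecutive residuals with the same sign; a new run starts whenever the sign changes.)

x=38: ŷ = -8.5 + 2·38 = 67.5; e = 69.2 − 67.5 = 1.7
x=46: ŷ = -8.5 + 2·46 = 83.5; e = 81.8 − 83.5 = -1.7
x=58: ŷ = -8.5 + 2·58 = 107.5; e = 106.9 − 107.5 = -0.6
x=82: ŷ = -8.5 + 2·82 = 155.5; e = 156.1 − 155.5 = 0.6
x=85: ŷ = -8.5 + 2·85 = 161.5; e = 161.7 − 161.5 = 0.2
x=89: ŷ = -8.5 + 2·89 = 169.5; e = 169.3 − 169.5 = -0.2
Signs: + − − + + −
Runs: +×1, −×2, +×2, −×1 → 4

4 runs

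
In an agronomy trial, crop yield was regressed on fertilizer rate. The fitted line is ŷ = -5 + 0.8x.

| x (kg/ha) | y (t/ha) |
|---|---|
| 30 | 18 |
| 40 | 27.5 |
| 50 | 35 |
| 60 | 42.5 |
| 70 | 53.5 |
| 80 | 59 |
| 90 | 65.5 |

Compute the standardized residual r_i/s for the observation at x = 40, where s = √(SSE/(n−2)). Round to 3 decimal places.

x=30: ŷ = -5 + 0.8·30 = 19; r = 18 − 19 = -1
x=40: ŷ = -5 + 0.8·40 = 27; r = 27.5 − 27 = 0.5
x=50: ŷ = -5 + 0.8·50 = 35; r = 35 − 35 = 0
x=60: ŷ = -5 + 0.8·60 = 43; r = 42.5 − 43 = -0.5
x=70: ŷ = -5 + 0.8·70 = 51; r = 53.5 − 51 = 2.5
x=80: ŷ = -5 + 0.8·80 = 59; r = 59 − 59 = 0
x=90: ŷ = -5 + 0.8·90 = 67; r = 65.5 − 67 = -1.5
SSE = 1 + 0.25 + 0 + 0.25 + 6.25 + 0 + 2.25 = 10
s = √(10/5) = 1.41421
r/s = 0.5 / 1.41421 = 0.354

0.354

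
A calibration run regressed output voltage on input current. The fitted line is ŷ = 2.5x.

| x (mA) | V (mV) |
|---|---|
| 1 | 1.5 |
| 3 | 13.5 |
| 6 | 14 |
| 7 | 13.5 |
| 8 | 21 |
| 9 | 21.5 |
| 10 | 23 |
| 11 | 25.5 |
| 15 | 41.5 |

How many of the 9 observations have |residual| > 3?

3

x=1: ŷ = 2.5·1 = 2.5; r = 1.5 − 2.5 = -1
x=3: ŷ = 2.5·3 = 7.5; r = 13.5 − 7.5 = 6
x=6: ŷ = 2.5·6 = 15; r = 14 − 15 = -1
x=7: ŷ = 2.5·7 = 17.5; r = 13.5 − 17.5 = -4
x=8: ŷ = 2.5·8 = 20; r = 21 − 20 = 1
x=9: ŷ = 2.5·9 = 22.5; r = 21.5 − 22.5 = -1
x=10: ŷ = 2.5·10 = 25; r = 23 − 25 = -2
x=11: ŷ = 2.5·11 = 27.5; r = 25.5 − 27.5 = -2
x=15: ŷ = 2.5·15 = 37.5; r = 41.5 − 37.5 = 4
|r| > 3: x=3 (|r|=6), x=7 (|r|=4), x=15 (|r|=4) → 3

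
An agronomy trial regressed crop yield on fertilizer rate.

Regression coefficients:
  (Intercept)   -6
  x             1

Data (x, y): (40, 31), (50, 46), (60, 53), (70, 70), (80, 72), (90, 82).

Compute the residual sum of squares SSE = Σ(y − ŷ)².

x=40: ŷ = -6 + 40 = 34; e = 31 − 34 = -3
x=50: ŷ = -6 + 50 = 44; e = 46 − 44 = 2
x=60: ŷ = -6 + 60 = 54; e = 53 − 54 = -1
x=70: ŷ = -6 + 70 = 64; e = 70 − 64 = 6
x=80: ŷ = -6 + 80 = 74; e = 72 − 74 = -2
x=90: ŷ = -6 + 90 = 84; e = 82 − 84 = -2
SSE = 9 + 4 + 1 + 36 + 4 + 4 = 58

SSE = 58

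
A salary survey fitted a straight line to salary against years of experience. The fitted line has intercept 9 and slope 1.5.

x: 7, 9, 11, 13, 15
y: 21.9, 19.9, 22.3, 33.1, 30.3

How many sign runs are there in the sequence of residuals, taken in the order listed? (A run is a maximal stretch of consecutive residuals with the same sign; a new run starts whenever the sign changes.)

4 runs

x=7: ŷ = 9 + 1.5·7 = 19.5; e = 21.9 − 19.5 = 2.4
x=9: ŷ = 9 + 1.5·9 = 22.5; e = 19.9 − 22.5 = -2.6
x=11: ŷ = 9 + 1.5·11 = 25.5; e = 22.3 − 25.5 = -3.2
x=13: ŷ = 9 + 1.5·13 = 28.5; e = 33.1 − 28.5 = 4.6
x=15: ŷ = 9 + 1.5·15 = 31.5; e = 30.3 − 31.5 = -1.2
Signs: + − − + −
Runs: +×1, −×2, +×1, −×1 → 4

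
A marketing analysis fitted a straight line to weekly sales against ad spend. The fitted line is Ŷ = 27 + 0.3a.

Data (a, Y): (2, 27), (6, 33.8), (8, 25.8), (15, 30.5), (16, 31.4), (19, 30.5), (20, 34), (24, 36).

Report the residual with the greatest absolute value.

a=2: Ŷ = 27 + 0.3·2 = 27.6; r = 27 − 27.6 = -0.6
a=6: Ŷ = 27 + 0.3·6 = 28.8; r = 33.8 − 28.8 = 5
a=8: Ŷ = 27 + 0.3·8 = 29.4; r = 25.8 − 29.4 = -3.6
a=15: Ŷ = 27 + 0.3·15 = 31.5; r = 30.5 − 31.5 = -1
a=16: Ŷ = 27 + 0.3·16 = 31.8; r = 31.4 − 31.8 = -0.4
a=19: Ŷ = 27 + 0.3·19 = 32.7; r = 30.5 − 32.7 = -2.2
a=20: Ŷ = 27 + 0.3·20 = 33; r = 34 − 33 = 1
a=24: Ŷ = 27 + 0.3·24 = 34.2; r = 36 − 34.2 = 1.8
Largest |r| is 5 at a = 6, residual 5.

r = 5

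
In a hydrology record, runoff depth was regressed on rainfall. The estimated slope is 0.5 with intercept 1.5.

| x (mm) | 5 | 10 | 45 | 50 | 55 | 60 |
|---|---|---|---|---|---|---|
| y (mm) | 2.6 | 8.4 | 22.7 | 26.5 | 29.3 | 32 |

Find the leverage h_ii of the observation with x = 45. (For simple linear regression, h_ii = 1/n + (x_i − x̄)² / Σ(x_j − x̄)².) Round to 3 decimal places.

h = 0.186

x̄ = (5 + 10 + 45 + 50 + 55 + 60)/6 = 37.5
Σ(x − x̄)² = 1056.25 + 756.25 + 56.25 + 156.25 + 306.25 + 506.25 = 2837.5
h = 1/6 + (7.5)²/2837.5 = 0.166667 + 0.0198238 = 0.186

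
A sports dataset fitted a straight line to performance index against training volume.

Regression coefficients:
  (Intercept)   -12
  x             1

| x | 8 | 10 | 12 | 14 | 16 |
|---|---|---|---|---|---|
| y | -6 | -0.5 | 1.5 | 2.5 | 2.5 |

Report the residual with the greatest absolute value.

x=8: ŷ = -12 + 8 = -4; e = -6 − (-4) = -2
x=10: ŷ = -12 + 10 = -2; e = -0.5 − (-2) = 1.5
x=12: ŷ = -12 + 12 = 0; e = 1.5 − 0 = 1.5
x=14: ŷ = -12 + 14 = 2; e = 2.5 − 2 = 0.5
x=16: ŷ = -12 + 16 = 4; e = 2.5 − 4 = -1.5
Largest |e| is 2 at x = 8, residual -2.

e = -2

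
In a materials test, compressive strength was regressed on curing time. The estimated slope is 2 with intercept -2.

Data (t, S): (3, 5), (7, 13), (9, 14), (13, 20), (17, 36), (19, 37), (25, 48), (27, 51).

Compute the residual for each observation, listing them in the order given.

t=3: ŷ = -2 + 2·3 = 4; r = 5 − 4 = 1
t=7: ŷ = -2 + 2·7 = 12; r = 13 − 12 = 1
t=9: ŷ = -2 + 2·9 = 16; r = 14 − 16 = -2
t=13: ŷ = -2 + 2·13 = 24; r = 20 − 24 = -4
t=17: ŷ = -2 + 2·17 = 32; r = 36 − 32 = 4
t=19: ŷ = -2 + 2·19 = 36; r = 37 − 36 = 1
t=25: ŷ = -2 + 2·25 = 48; r = 48 − 48 = 0
t=27: ŷ = -2 + 2·27 = 52; r = 51 − 52 = -1

1, 1, -2, -4, 4, 1, 0, -1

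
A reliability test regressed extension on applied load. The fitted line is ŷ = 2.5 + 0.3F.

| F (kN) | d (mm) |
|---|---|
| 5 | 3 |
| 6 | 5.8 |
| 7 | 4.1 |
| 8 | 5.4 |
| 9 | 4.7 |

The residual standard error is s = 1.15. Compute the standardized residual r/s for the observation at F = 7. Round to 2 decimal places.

ŷ = 2.5 + 0.3·7 = 4.6
r = 4.1 − 4.6 = -0.5
r/s = -0.5 / 1.15 = -0.43

-0.43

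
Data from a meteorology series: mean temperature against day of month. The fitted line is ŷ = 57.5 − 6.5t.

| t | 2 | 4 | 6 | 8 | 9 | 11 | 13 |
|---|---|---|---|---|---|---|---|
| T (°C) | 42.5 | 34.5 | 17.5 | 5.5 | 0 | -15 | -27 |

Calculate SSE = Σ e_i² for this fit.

SSE = 16

t=2: ŷ = 57.5 − 6.5·2 = 44.5; e = 42.5 − 44.5 = -2
t=4: ŷ = 57.5 − 6.5·4 = 31.5; e = 34.5 − 31.5 = 3
t=6: ŷ = 57.5 − 6.5·6 = 18.5; e = 17.5 − 18.5 = -1
t=8: ŷ = 57.5 − 6.5·8 = 5.5; e = 5.5 − 5.5 = 0
t=9: ŷ = 57.5 − 6.5·9 = -1; e = 0 − (-1) = 1
t=11: ŷ = 57.5 − 6.5·11 = -14; e = -15 − (-14) = -1
t=13: ŷ = 57.5 − 6.5·13 = -27; e = -27 − (-27) = 0
SSE = 4 + 9 + 1 + 0 + 1 + 1 + 0 = 16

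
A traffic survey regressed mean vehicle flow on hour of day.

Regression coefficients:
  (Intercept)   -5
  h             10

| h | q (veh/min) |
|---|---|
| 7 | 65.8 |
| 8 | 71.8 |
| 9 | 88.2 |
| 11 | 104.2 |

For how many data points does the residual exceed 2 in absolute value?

h=7: q̂ = -5 + 10·7 = 65; r = 65.8 − 65 = 0.8
h=8: q̂ = -5 + 10·8 = 75; r = 71.8 − 75 = -3.2
h=9: q̂ = -5 + 10·9 = 85; r = 88.2 − 85 = 3.2
h=11: q̂ = -5 + 10·11 = 105; r = 104.2 − 105 = -0.8
|r| > 2: h=8 (|r|=3.2), h=9 (|r|=3.2) → 2

2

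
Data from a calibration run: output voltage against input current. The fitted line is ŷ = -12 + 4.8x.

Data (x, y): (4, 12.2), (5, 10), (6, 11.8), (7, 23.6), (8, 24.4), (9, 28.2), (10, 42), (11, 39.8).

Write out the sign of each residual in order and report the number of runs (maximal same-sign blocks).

6 runs

x=4: ŷ = -12 + 4.8·4 = 7.2; r = 12.2 − 7.2 = 5
x=5: ŷ = -12 + 4.8·5 = 12; r = 10 − 12 = -2
x=6: ŷ = -12 + 4.8·6 = 16.8; r = 11.8 − 16.8 = -5
x=7: ŷ = -12 + 4.8·7 = 21.6; r = 23.6 − 21.6 = 2
x=8: ŷ = -12 + 4.8·8 = 26.4; r = 24.4 − 26.4 = -2
x=9: ŷ = -12 + 4.8·9 = 31.2; r = 28.2 − 31.2 = -3
x=10: ŷ = -12 + 4.8·10 = 36; r = 42 − 36 = 6
x=11: ŷ = -12 + 4.8·11 = 40.8; r = 39.8 − 40.8 = -1
Signs: + − − + − − + −
Runs: +×1, −×2, +×1, −×2, +×1, −×1 → 6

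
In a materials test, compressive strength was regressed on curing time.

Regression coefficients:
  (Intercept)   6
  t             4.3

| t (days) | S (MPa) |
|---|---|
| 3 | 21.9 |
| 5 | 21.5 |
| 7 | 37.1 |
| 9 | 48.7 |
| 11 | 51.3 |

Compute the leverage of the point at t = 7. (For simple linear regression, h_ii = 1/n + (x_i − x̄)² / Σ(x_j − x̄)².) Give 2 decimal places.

h = 0.20

t̄ = (3 + 5 + 7 + 9 + 11)/5 = 7
Σ(t − t̄)² = 16 + 4 + 0 + 4 + 16 = 40
h = 1/5 + (0)²/40 = 0.2 + 0 = 0.20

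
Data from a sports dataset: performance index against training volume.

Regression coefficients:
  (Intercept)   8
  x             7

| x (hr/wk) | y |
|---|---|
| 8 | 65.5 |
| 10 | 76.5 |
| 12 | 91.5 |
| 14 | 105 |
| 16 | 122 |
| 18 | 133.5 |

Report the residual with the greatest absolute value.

x=8: ŷ = 8 + 7·8 = 64; r = 65.5 − 64 = 1.5
x=10: ŷ = 8 + 7·10 = 78; r = 76.5 − 78 = -1.5
x=12: ŷ = 8 + 7·12 = 92; r = 91.5 − 92 = -0.5
x=14: ŷ = 8 + 7·14 = 106; r = 105 − 106 = -1
x=16: ŷ = 8 + 7·16 = 120; r = 122 − 120 = 2
x=18: ŷ = 8 + 7·18 = 134; r = 133.5 − 134 = -0.5
Largest |r| is 2 at x = 16, residual 2.

r = 2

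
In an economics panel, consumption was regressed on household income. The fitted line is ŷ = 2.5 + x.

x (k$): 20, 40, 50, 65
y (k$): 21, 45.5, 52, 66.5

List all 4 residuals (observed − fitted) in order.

-1.5, 3, -0.5, -1

x=20: ŷ = 2.5 + 20 = 22.5; e = 21 − 22.5 = -1.5
x=40: ŷ = 2.5 + 40 = 42.5; e = 45.5 − 42.5 = 3
x=50: ŷ = 2.5 + 50 = 52.5; e = 52 − 52.5 = -0.5
x=65: ŷ = 2.5 + 65 = 67.5; e = 66.5 − 67.5 = -1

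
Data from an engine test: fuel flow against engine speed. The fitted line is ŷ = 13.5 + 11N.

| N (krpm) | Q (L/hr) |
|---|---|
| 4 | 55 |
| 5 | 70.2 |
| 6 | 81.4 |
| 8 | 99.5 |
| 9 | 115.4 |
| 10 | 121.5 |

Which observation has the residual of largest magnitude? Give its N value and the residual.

N=4: ŷ = 13.5 + 11·4 = 57.5; e = 55 − 57.5 = -2.5
N=5: ŷ = 13.5 + 11·5 = 68.5; e = 70.2 − 68.5 = 1.7
N=6: ŷ = 13.5 + 11·6 = 79.5; e = 81.4 − 79.5 = 1.9
N=8: ŷ = 13.5 + 11·8 = 101.5; e = 99.5 − 101.5 = -2
N=9: ŷ = 13.5 + 11·9 = 112.5; e = 115.4 − 112.5 = 2.9
N=10: ŷ = 13.5 + 11·10 = 123.5; e = 121.5 − 123.5 = -2
Largest |e| is 2.9 at N = 9, residual 2.9.

N = 9, e = 2.9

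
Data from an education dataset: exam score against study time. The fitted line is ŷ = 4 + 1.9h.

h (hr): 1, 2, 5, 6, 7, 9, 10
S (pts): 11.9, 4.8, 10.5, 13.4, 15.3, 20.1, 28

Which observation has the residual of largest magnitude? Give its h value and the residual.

h=1: ŷ = 4 + 1.9·1 = 5.9; e = 11.9 − 5.9 = 6
h=2: ŷ = 4 + 1.9·2 = 7.8; e = 4.8 − 7.8 = -3
h=5: ŷ = 4 + 1.9·5 = 13.5; e = 10.5 − 13.5 = -3
h=6: ŷ = 4 + 1.9·6 = 15.4; e = 13.4 − 15.4 = -2
h=7: ŷ = 4 + 1.9·7 = 17.3; e = 15.3 − 17.3 = -2
h=9: ŷ = 4 + 1.9·9 = 21.1; e = 20.1 − 21.1 = -1
h=10: ŷ = 4 + 1.9·10 = 23; e = 28 − 23 = 5
Largest |e| is 6 at h = 1, residual 6.

h = 1, e = 6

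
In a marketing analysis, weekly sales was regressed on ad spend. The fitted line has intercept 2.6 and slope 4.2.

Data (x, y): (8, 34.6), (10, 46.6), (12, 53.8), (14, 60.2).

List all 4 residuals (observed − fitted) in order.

-1.6, 2, 0.8, -1.2

x=8: ŷ = 2.6 + 4.2·8 = 36.2; r = 34.6 − 36.2 = -1.6
x=10: ŷ = 2.6 + 4.2·10 = 44.6; r = 46.6 − 44.6 = 2
x=12: ŷ = 2.6 + 4.2·12 = 53; r = 53.8 − 53 = 0.8
x=14: ŷ = 2.6 + 4.2·14 = 61.4; r = 60.2 − 61.4 = -1.2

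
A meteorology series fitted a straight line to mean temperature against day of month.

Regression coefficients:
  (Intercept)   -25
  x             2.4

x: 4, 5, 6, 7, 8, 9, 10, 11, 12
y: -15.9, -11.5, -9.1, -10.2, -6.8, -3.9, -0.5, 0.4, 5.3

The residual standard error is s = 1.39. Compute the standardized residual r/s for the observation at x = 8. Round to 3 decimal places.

-0.719

ŷ = -25 + 2.4·8 = -5.8
r = -6.8 − (-5.8) = -1
r/s = -1 / 1.39 = -0.719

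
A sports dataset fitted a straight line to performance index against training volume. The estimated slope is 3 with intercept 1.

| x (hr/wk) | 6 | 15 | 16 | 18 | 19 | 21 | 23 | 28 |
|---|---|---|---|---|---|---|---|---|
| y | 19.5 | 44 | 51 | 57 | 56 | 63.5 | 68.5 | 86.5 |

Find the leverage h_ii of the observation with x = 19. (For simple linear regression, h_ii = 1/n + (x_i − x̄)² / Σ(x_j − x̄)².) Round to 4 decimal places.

x̄ = (6 + 15 + 16 + 18 + 19 + 21 + 23 + 28)/8 = 18.25
Σ(x − x̄)² = 150.062 + 10.5625 + 5.0625 + 0.0625 + 0.5625 + 7.5625 + 22.5625 + 95.0625 = 291.5
h = 1/8 + (0.75)²/291.5 = 0.125 + 0.00192967 = 0.1269

h = 0.1269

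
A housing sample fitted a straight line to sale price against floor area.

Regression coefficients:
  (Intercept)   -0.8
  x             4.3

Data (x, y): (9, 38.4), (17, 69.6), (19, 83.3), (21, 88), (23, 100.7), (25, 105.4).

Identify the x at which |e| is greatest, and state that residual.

x=9: ŷ = -0.8 + 4.3·9 = 37.9; e = 38.4 − 37.9 = 0.5
x=17: ŷ = -0.8 + 4.3·17 = 72.3; e = 69.6 − 72.3 = -2.7
x=19: ŷ = -0.8 + 4.3·19 = 80.9; e = 83.3 − 80.9 = 2.4
x=21: ŷ = -0.8 + 4.3·21 = 89.5; e = 88 − 89.5 = -1.5
x=23: ŷ = -0.8 + 4.3·23 = 98.1; e = 100.7 − 98.1 = 2.6
x=25: ŷ = -0.8 + 4.3·25 = 106.7; e = 105.4 − 106.7 = -1.3
Largest |e| is 2.7 at x = 17, residual -2.7.

x = 17, e = -2.7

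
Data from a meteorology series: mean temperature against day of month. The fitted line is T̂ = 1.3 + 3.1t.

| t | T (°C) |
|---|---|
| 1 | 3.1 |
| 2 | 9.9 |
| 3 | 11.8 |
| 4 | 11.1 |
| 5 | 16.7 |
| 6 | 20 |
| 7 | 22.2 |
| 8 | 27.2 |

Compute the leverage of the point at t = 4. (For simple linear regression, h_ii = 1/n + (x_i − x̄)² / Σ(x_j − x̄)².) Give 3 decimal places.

h = 0.131

t̄ = (1 + 2 + 3 + 4 + 5 + 6 + 7 + 8)/8 = 4.5
Σ(t − t̄)² = 12.25 + 6.25 + 2.25 + 0.25 + 0.25 + 2.25 + 6.25 + 12.25 = 42
h = 1/8 + (-0.5)²/42 = 0.125 + 0.00595238 = 0.131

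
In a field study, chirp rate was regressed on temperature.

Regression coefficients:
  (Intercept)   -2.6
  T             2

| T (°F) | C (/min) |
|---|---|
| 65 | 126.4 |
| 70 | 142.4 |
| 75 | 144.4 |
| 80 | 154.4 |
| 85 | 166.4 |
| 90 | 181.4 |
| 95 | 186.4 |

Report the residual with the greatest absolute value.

r = 5

T=65: ŷ = -2.6 + 2·65 = 127.4; r = 126.4 − 127.4 = -1
T=70: ŷ = -2.6 + 2·70 = 137.4; r = 142.4 − 137.4 = 5
T=75: ŷ = -2.6 + 2·75 = 147.4; r = 144.4 − 147.4 = -3
T=80: ŷ = -2.6 + 2·80 = 157.4; r = 154.4 − 157.4 = -3
T=85: ŷ = -2.6 + 2·85 = 167.4; r = 166.4 − 167.4 = -1
T=90: ŷ = -2.6 + 2·90 = 177.4; r = 181.4 − 177.4 = 4
T=95: ŷ = -2.6 + 2·95 = 187.4; r = 186.4 − 187.4 = -1
Largest |r| is 5 at T = 70, residual 5.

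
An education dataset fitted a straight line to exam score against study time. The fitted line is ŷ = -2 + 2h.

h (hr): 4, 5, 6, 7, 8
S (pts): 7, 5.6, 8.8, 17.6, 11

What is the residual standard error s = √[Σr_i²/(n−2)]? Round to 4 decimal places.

s = 4.0233

h=4: ŷ = -2 + 2·4 = 6; r = 7 − 6 = 1
h=5: ŷ = -2 + 2·5 = 8; r = 5.6 − 8 = -2.4
h=6: ŷ = -2 + 2·6 = 10; r = 8.8 − 10 = -1.2
h=7: ŷ = -2 + 2·7 = 12; r = 17.6 − 12 = 5.6
h=8: ŷ = -2 + 2·8 = 14; r = 11 − 14 = -3
SSE = 1 + 5.76 + 1.44 + 31.36 + 9 = 48.56
s = √(48.56/3) = √16.1867 ≈ 4.0233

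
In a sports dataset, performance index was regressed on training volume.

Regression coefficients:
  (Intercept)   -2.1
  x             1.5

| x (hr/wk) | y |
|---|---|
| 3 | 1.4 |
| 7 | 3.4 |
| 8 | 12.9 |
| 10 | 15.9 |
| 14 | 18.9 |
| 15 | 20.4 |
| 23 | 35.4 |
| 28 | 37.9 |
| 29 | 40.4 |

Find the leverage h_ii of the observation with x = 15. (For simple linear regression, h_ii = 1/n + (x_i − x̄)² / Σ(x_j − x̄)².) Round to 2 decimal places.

h = 0.11

x̄ = (3 + 7 + 8 + 10 + 14 + 15 + 23 + 28 + 29)/9 = 15.2222
Σ(x − x̄)² = 149.383 + 67.6049 + 52.1605 + 27.2716 + 1.49383 + 0.0493827 + 60.4938 + 163.272 + 189.827 = 711.556
h = 1/9 + (-0.222222)²/711.556 = 0.111111 + 6.94011e-05 = 0.11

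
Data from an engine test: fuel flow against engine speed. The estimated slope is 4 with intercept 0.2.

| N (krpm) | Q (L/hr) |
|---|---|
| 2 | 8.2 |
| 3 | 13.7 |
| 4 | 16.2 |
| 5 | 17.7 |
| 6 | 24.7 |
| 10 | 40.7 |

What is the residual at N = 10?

Q̂ = 0.2 + 4·10 = 40.2
r = 40.7 − 40.2 = 0.5

r = 0.5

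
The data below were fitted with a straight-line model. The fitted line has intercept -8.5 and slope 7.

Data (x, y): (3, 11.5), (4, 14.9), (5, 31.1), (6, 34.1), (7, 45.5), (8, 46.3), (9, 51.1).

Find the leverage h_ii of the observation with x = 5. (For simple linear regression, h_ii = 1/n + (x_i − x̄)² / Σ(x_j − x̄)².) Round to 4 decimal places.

h = 0.1786

x̄ = (3 + 4 + 5 + 6 + 7 + 8 + 9)/7 = 6
Σ(x − x̄)² = 9 + 4 + 1 + 0 + 1 + 4 + 9 = 28
h = 1/7 + (-1)²/28 = 0.142857 + 0.0357143 = 0.1786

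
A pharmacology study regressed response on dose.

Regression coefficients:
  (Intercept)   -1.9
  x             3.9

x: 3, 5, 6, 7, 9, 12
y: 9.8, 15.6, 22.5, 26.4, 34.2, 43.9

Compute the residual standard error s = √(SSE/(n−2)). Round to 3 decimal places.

s = 1.414

x=3: ŷ = -1.9 + 3.9·3 = 9.8; r = 9.8 − 9.8 = 0
x=5: ŷ = -1.9 + 3.9·5 = 17.6; r = 15.6 − 17.6 = -2
x=6: ŷ = -1.9 + 3.9·6 = 21.5; r = 22.5 − 21.5 = 1
x=7: ŷ = -1.9 + 3.9·7 = 25.4; r = 26.4 − 25.4 = 1
x=9: ŷ = -1.9 + 3.9·9 = 33.2; r = 34.2 − 33.2 = 1
x=12: ŷ = -1.9 + 3.9·12 = 44.9; r = 43.9 − 44.9 = -1
SSE = 0 + 4 + 1 + 1 + 1 + 1 = 8
s = √(8/4) = √2 ≈ 1.414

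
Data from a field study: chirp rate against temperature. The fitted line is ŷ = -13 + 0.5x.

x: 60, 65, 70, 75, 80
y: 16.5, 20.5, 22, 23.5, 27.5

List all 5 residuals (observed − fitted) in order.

-0.5, 1, 0, -1, 0.5

x=60: ŷ = -13 + 0.5·60 = 17; e = 16.5 − 17 = -0.5
x=65: ŷ = -13 + 0.5·65 = 19.5; e = 20.5 − 19.5 = 1
x=70: ŷ = -13 + 0.5·70 = 22; e = 22 − 22 = 0
x=75: ŷ = -13 + 0.5·75 = 24.5; e = 23.5 − 24.5 = -1
x=80: ŷ = -13 + 0.5·80 = 27; e = 27.5 − 27 = 0.5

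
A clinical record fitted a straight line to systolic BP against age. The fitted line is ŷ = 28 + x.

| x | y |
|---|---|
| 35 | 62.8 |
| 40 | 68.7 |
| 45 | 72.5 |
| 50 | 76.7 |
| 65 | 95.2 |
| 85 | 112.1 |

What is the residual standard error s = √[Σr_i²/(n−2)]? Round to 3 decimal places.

x=35: ŷ = 28 + 35 = 63; r = 62.8 − 63 = -0.2
x=40: ŷ = 28 + 40 = 68; r = 68.7 − 68 = 0.7
x=45: ŷ = 28 + 45 = 73; r = 72.5 − 73 = -0.5
x=50: ŷ = 28 + 50 = 78; r = 76.7 − 78 = -1.3
x=65: ŷ = 28 + 65 = 93; r = 95.2 − 93 = 2.2
x=85: ŷ = 28 + 85 = 113; r = 112.1 − 113 = -0.9
SSE = 0.04 + 0.49 + 0.25 + 1.69 + 4.84 + 0.81 = 8.12
s = √(8.12/4) = √2.03 ≈ 1.425

s = 1.425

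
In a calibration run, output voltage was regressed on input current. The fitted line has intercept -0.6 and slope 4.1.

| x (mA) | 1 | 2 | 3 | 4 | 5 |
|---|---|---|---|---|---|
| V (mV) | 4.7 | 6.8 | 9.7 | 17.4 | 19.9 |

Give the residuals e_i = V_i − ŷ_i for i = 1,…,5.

x=1: ŷ = -0.6 + 4.1·1 = 3.5; e = 4.7 − 3.5 = 1.2
x=2: ŷ = -0.6 + 4.1·2 = 7.6; e = 6.8 − 7.6 = -0.8
x=3: ŷ = -0.6 + 4.1·3 = 11.7; e = 9.7 − 11.7 = -2
x=4: ŷ = -0.6 + 4.1·4 = 15.8; e = 17.4 − 15.8 = 1.6
x=5: ŷ = -0.6 + 4.1·5 = 19.9; e = 19.9 − 19.9 = 0

1.2, -0.8, -2, 1.6, 0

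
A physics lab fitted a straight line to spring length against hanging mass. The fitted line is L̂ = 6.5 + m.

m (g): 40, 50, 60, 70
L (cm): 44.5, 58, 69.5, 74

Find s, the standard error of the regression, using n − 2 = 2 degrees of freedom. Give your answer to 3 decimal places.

m=40: L̂ = 6.5 + 40 = 46.5; e = 44.5 − 46.5 = -2
m=50: L̂ = 6.5 + 50 = 56.5; e = 58 − 56.5 = 1.5
m=60: L̂ = 6.5 + 60 = 66.5; e = 69.5 − 66.5 = 3
m=70: L̂ = 6.5 + 70 = 76.5; e = 74 − 76.5 = -2.5
SSE = 4 + 2.25 + 9 + 6.25 = 21.5
s = √(21.5/2) = √10.75 ≈ 3.279

s = 3.279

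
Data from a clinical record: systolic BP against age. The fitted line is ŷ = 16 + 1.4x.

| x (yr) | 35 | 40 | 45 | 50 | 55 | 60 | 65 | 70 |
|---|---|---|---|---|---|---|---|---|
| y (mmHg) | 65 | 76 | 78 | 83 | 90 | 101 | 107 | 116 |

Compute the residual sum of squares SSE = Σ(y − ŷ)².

SSE = 40

x=35: ŷ = 16 + 1.4·35 = 65; r = 65 − 65 = 0
x=40: ŷ = 16 + 1.4·40 = 72; r = 76 − 72 = 4
x=45: ŷ = 16 + 1.4·45 = 79; r = 78 − 79 = -1
x=50: ŷ = 16 + 1.4·50 = 86; r = 83 − 86 = -3
x=55: ŷ = 16 + 1.4·55 = 93; r = 90 − 93 = -3
x=60: ŷ = 16 + 1.4·60 = 100; r = 101 − 100 = 1
x=65: ŷ = 16 + 1.4·65 = 107; r = 107 − 107 = 0
x=70: ŷ = 16 + 1.4·70 = 114; r = 116 − 114 = 2
SSE = 0 + 16 + 1 + 9 + 9 + 1 + 0 + 4 = 40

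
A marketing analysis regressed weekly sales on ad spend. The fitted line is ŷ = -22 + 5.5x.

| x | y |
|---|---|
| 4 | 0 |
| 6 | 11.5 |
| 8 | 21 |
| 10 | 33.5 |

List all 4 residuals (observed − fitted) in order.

x=4: ŷ = -22 + 5.5·4 = 0; r = 0 − 0 = 0
x=6: ŷ = -22 + 5.5·6 = 11; r = 11.5 − 11 = 0.5
x=8: ŷ = -22 + 5.5·8 = 22; r = 21 − 22 = -1
x=10: ŷ = -22 + 5.5·10 = 33; r = 33.5 − 33 = 0.5

0, 0.5, -1, 0.5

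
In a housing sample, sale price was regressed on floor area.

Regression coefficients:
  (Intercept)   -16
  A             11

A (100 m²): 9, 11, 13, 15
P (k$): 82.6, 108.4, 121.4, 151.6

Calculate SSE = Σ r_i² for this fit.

SSE = 49.84

A=9: ŷ = -16 + 11·9 = 83; r = 82.6 − 83 = -0.4
A=11: ŷ = -16 + 11·11 = 105; r = 108.4 − 105 = 3.4
A=13: ŷ = -16 + 11·13 = 127; r = 121.4 − 127 = -5.6
A=15: ŷ = -16 + 11·15 = 149; r = 151.6 − 149 = 2.6
SSE = 0.16 + 11.56 + 31.36 + 6.76 = 49.84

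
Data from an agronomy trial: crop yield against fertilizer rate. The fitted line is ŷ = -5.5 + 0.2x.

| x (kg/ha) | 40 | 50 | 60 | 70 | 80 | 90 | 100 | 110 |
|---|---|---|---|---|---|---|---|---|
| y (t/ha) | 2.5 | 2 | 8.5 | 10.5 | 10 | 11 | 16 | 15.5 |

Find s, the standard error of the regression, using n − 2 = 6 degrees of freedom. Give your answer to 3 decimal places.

s = 1.826

x=40: ŷ = -5.5 + 0.2·40 = 2.5; r = 2.5 − 2.5 = 0
x=50: ŷ = -5.5 + 0.2·50 = 4.5; r = 2 − 4.5 = -2.5
x=60: ŷ = -5.5 + 0.2·60 = 6.5; r = 8.5 − 6.5 = 2
x=70: ŷ = -5.5 + 0.2·70 = 8.5; r = 10.5 − 8.5 = 2
x=80: ŷ = -5.5 + 0.2·80 = 10.5; r = 10 − 10.5 = -0.5
x=90: ŷ = -5.5 + 0.2·90 = 12.5; r = 11 − 12.5 = -1.5
x=100: ŷ = -5.5 + 0.2·100 = 14.5; r = 16 − 14.5 = 1.5
x=110: ŷ = -5.5 + 0.2·110 = 16.5; r = 15.5 − 16.5 = -1
SSE = 0 + 6.25 + 4 + 4 + 0.25 + 2.25 + 2.25 + 1 = 20
s = √(20/6) = √3.33333 ≈ 1.826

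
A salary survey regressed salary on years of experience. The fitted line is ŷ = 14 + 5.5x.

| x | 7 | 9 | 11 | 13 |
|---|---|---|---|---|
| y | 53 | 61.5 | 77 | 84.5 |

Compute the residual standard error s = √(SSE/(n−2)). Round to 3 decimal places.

x=7: ŷ = 14 + 5.5·7 = 52.5; r = 53 − 52.5 = 0.5
x=9: ŷ = 14 + 5.5·9 = 63.5; r = 61.5 − 63.5 = -2
x=11: ŷ = 14 + 5.5·11 = 74.5; r = 77 − 74.5 = 2.5
x=13: ŷ = 14 + 5.5·13 = 85.5; r = 84.5 − 85.5 = -1
SSE = 0.25 + 4 + 6.25 + 1 = 11.5
s = √(11.5/2) = √5.75 ≈ 2.398

s = 2.398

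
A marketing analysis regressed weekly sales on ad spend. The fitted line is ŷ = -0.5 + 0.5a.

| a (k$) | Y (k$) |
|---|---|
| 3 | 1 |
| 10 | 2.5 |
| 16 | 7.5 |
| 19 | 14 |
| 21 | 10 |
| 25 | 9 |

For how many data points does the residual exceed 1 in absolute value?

3

a=3: ŷ = -0.5 + 0.5·3 = 1; e = 1 − 1 = 0
a=10: ŷ = -0.5 + 0.5·10 = 4.5; e = 2.5 − 4.5 = -2
a=16: ŷ = -0.5 + 0.5·16 = 7.5; e = 7.5 − 7.5 = 0
a=19: ŷ = -0.5 + 0.5·19 = 9; e = 14 − 9 = 5
a=21: ŷ = -0.5 + 0.5·21 = 10; e = 10 − 10 = 0
a=25: ŷ = -0.5 + 0.5·25 = 12; e = 9 − 12 = -3
|e| > 1: a=10 (|e|=2), a=19 (|e|=5), a=25 (|e|=3) → 3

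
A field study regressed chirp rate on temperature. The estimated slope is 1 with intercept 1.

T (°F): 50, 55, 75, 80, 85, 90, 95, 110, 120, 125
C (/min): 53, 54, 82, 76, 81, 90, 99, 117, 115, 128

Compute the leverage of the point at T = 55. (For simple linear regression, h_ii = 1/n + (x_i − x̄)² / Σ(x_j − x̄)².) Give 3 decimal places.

T̄ = (50 + 55 + 75 + 80 + 85 + 90 + 95 + 110 + 120 + 125)/10 = 88.5
Σ(T − T̄)² = 1482.25 + 1122.25 + 182.25 + 72.25 + 12.25 + 2.25 + 42.25 + 462.25 + 992.25 + 1332.25 = 5702.5
h = 1/10 + (-33.5)²/5702.5 = 0.1 + 0.1968 = 0.297

h = 0.297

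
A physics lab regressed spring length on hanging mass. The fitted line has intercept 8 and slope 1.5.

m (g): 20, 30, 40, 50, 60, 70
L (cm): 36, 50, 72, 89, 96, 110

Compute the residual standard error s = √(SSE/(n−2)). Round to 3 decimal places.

m=20: ŷ = 8 + 1.5·20 = 38; e = 36 − 38 = -2
m=30: ŷ = 8 + 1.5·30 = 53; e = 50 − 53 = -3
m=40: ŷ = 8 + 1.5·40 = 68; e = 72 − 68 = 4
m=50: ŷ = 8 + 1.5·50 = 83; e = 89 − 83 = 6
m=60: ŷ = 8 + 1.5·60 = 98; e = 96 − 98 = -2
m=70: ŷ = 8 + 1.5·70 = 113; e = 110 − 113 = -3
SSE = 4 + 9 + 16 + 36 + 4 + 9 = 78
s = √(78/4) = √19.5 ≈ 4.416

s = 4.416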